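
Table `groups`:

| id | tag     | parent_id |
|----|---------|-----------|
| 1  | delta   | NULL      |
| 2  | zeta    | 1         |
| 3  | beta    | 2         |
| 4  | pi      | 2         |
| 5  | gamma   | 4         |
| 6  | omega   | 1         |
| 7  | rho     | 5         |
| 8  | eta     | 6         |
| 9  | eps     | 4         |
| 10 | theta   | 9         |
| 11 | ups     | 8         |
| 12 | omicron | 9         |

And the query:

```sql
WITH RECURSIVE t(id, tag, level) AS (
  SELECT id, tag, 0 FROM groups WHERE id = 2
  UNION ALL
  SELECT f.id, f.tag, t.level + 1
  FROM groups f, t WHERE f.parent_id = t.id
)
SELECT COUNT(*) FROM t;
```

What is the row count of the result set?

8

Base: id=2 (zeta) at level 0.
Iteration 1: rows with parent_id in {2} -> beta (id 3, level 1), pi (id 4, level 1).
Iteration 2: rows with parent_id in {3,4} -> gamma (id 5, level 2), eps (id 9, level 2).
Iteration 3: rows with parent_id in {5,9} -> rho (id 7, level 3), theta (id 10, level 3), omicron (id 12, level 3).
Iteration 4: no rows with parent_id in {7,10,12}; recursion stops.
Total rows emitted: 8.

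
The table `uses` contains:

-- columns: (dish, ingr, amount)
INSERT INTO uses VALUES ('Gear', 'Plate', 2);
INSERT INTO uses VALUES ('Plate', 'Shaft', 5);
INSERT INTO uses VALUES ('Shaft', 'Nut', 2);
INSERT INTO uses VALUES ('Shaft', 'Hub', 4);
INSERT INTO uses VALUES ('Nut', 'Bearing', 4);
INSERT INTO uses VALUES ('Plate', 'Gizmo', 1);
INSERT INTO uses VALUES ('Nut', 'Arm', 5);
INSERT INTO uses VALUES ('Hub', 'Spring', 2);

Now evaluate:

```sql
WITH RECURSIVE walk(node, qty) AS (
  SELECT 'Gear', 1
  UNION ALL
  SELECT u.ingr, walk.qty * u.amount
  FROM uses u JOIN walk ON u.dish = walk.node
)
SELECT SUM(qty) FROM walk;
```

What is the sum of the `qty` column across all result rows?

Base: (Gear, qty=1).
Iteration 1: components of {Gear} -> Plate = 1*2 = 2.
Iteration 2: components of {Plate} -> Gizmo = 2*1 = 2, Shaft = 2*5 = 10.
Iteration 3: components of {Gizmo,Shaft} -> Hub = 10*4 = 40, Nut = 10*2 = 20.
Iteration 4: components of {Hub,Nut} -> Arm = 20*5 = 100, Bearing = 20*4 = 80, Spring = 40*2 = 80.
Iteration 5: no further components; recursion stops.
SUM(qty) = 1 + 2 + 10 + 2 + 20 + 40 + 80 + 100 + 80 = 335.

335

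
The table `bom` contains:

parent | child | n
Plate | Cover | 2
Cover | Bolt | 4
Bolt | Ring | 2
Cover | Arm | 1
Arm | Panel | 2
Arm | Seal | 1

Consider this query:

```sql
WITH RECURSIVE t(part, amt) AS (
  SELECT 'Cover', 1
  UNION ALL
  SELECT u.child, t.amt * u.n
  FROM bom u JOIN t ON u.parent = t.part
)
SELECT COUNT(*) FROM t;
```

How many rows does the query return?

Base: (Cover, amt=1).
Iteration 1: components of {Cover} -> Arm = 1*1 = 1, Bolt = 1*4 = 4.
Iteration 2: components of {Arm,Bolt} -> Panel = 1*2 = 2, Ring = 4*2 = 8, Seal = 1*1 = 1.
Iteration 3: no further components; recursion stops.
Total rows emitted: 6.

6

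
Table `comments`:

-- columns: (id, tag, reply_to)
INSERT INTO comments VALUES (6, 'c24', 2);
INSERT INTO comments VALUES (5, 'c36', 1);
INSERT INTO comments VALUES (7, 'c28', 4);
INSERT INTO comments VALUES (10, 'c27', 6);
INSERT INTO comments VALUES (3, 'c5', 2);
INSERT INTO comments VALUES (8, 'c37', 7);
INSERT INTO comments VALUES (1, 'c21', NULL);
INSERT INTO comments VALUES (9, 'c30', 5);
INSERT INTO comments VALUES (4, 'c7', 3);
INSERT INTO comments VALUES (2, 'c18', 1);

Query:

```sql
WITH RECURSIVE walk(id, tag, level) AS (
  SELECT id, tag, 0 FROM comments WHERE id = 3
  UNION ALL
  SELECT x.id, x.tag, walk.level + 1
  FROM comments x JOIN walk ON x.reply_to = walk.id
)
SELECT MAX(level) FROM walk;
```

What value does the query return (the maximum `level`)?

3

Base: id=3 (c5) at level 0.
Iteration 1: rows with reply_to in {3} -> c7 (id 4, level 1).
Iteration 2: rows with reply_to in {4} -> c28 (id 7, level 2).
Iteration 3: rows with reply_to in {7} -> c37 (id 8, level 3).
Iteration 4: no rows with reply_to in {8}; recursion stops.
level values: 0, 1, 2, 3; the maximum is 3.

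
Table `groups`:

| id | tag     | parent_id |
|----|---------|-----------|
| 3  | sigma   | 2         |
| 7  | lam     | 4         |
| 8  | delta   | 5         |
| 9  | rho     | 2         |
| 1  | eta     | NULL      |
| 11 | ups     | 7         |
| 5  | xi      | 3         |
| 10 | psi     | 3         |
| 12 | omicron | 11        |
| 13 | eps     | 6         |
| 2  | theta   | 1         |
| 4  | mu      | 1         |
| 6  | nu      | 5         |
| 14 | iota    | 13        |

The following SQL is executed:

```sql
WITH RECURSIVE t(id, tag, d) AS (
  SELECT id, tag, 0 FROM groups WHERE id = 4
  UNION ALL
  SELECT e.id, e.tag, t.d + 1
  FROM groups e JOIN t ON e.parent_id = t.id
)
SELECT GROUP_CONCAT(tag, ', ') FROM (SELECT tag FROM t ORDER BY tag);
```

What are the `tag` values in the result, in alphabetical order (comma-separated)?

lam, mu, omicron, ups

Base: id=4 (mu) at d 0.
Iteration 1: rows with parent_id in {4} -> lam (id 7, d 1).
Iteration 2: rows with parent_id in {7} -> ups (id 11, d 2).
Iteration 3: rows with parent_id in {11} -> omicron (id 12, d 3).
Iteration 4: no rows with parent_id in {12}; recursion stops.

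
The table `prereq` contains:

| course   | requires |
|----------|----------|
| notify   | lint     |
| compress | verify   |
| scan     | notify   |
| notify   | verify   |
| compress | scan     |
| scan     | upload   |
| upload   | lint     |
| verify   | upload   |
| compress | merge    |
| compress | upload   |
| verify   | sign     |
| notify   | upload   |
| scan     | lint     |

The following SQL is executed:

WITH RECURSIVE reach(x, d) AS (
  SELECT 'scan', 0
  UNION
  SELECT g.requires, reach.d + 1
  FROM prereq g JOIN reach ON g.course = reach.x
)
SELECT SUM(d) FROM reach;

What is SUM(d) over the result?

22

Base: (scan, d=0).
Iteration 1: edges from {scan} -> (lint, d=1), (notify, d=1), (upload, d=1).
Iteration 2: edges from {lint,notify,upload} -> (lint, d=2), (upload, d=2), (verify, d=2). [UNION drops 1 duplicate row(s)]
Iteration 3: edges from {lint,upload,verify} -> (lint, d=3), (sign, d=3), (upload, d=3).
Iteration 4: edges from {lint,sign,upload} -> (lint, d=4).
Iteration 5: no outgoing edges from {lint}; recursion stops.
SUM(d) = 0 + 1 + 1 + 1 + 2 + 2 + 2 + 3 + 3 + 3 + 4 = 22.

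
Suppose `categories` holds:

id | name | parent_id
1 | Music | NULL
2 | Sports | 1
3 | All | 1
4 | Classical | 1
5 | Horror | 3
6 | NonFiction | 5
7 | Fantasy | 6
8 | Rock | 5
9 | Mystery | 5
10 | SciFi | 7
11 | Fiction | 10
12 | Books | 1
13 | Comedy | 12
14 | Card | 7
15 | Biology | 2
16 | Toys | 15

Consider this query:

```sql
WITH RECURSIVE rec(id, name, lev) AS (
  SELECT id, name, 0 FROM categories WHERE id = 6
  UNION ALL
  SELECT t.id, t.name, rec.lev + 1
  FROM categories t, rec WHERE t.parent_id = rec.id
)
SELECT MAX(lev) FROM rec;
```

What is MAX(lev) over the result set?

3

Base: id=6 (NonFiction) at lev 0.
Iteration 1: rows with parent_id in {6} -> Fantasy (id 7, lev 1).
Iteration 2: rows with parent_id in {7} -> SciFi (id 10, lev 2), Card (id 14, lev 2).
Iteration 3: rows with parent_id in {10,14} -> Fiction (id 11, lev 3).
Iteration 4: no rows with parent_id in {11}; recursion stops.
lev values: 0, 1, 2, 2, 3; the maximum is 3.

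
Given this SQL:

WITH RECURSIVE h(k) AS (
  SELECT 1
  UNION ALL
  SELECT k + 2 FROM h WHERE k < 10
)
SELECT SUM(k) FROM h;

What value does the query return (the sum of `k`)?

Base: k=1.
Iteration 1: 1 < 10 holds -> k = 1 + 2 = 3.
Iteration 2: 3 < 10 holds -> k = 3 + 2 = 5.
Iteration 3: 5 < 10 holds -> k = 5 + 2 = 7.
Iteration 4: 7 < 10 holds -> k = 7 + 2 = 9.
Iteration 5: 9 < 10 holds -> k = 9 + 2 = 11.
Iteration 6: 11 < 10 fails; recursion stops.
SUM(k) = 1 + 3 + 5 + 7 + 9 + 11 = 36.

36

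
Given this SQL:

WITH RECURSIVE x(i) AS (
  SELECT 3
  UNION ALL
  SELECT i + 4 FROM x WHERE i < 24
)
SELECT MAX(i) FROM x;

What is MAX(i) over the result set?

Base: i=3.
Iteration 1: 3 < 24 holds -> i = 3 + 4 = 7.
Iteration 2: 7 < 24 holds -> i = 7 + 4 = 11.
Iteration 3: 11 < 24 holds -> i = 11 + 4 = 15.
Iteration 4: 15 < 24 holds -> i = 15 + 4 = 19.
Iteration 5: 19 < 24 holds -> i = 19 + 4 = 23.
Iteration 6: 23 < 24 holds -> i = 23 + 4 = 27.
Iteration 7: 27 < 24 fails; recursion stops.
i values: 3, 7, 11, 15, 19, 23, 27; the maximum is 27.

27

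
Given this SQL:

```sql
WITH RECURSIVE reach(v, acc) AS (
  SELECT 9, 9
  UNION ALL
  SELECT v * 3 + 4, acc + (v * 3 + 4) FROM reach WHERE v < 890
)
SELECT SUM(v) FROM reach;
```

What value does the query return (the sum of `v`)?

3992

Base: v=9, acc=9.
Iteration 1: 9 < 890 holds -> v = 9 * 3 + 4 = 31, acc = 9 + 31 = 40.
Iteration 2: 31 < 890 holds -> v = 31 * 3 + 4 = 97, acc = 40 + 97 = 137.
Iteration 3: 97 < 890 holds -> v = 97 * 3 + 4 = 295, acc = 137 + 295 = 432.
Iteration 4: 295 < 890 holds -> v = 295 * 3 + 4 = 889, acc = 432 + 889 = 1321.
Iteration 5: 889 < 890 holds -> v = 889 * 3 + 4 = 2671, acc = 1321 + 2671 = 3992.
Iteration 6: 2671 < 890 fails; recursion stops.
SUM(v) = 9 + 31 + 97 + 295 + 889 + 2671 = 3992.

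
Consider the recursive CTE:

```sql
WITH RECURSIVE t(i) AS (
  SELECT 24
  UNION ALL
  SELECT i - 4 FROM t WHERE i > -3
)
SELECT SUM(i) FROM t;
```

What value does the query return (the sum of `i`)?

80

Base: i=24.
Iteration 1: 24 > -3 holds -> i = 24 - 4 = 20.
Iteration 2: 20 > -3 holds -> i = 20 - 4 = 16.
Iteration 3: 16 > -3 holds -> i = 16 - 4 = 12.
Iteration 4: 12 > -3 holds -> i = 12 - 4 = 8.
Iteration 5: 8 > -3 holds -> i = 8 - 4 = 4.
Iteration 6: 4 > -3 holds -> i = 4 - 4 = 0.
Iteration 7: 0 > -3 holds -> i = 0 - 4 = -4.
Iteration 8: -4 > -3 fails; recursion stops.
SUM(i) = 24 + 20 + 16 + 12 + 8 + 4 + 0 + -4 = 80.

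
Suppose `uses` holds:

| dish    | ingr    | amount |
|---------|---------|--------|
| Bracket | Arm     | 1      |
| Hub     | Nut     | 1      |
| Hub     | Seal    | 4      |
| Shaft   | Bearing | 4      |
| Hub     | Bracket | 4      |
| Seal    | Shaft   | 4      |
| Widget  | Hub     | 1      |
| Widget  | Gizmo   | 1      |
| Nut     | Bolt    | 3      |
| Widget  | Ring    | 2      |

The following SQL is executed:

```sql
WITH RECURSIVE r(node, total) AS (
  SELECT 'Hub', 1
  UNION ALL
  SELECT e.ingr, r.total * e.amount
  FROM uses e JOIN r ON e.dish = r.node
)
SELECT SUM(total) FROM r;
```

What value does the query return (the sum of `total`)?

Base: (Hub, total=1).
Iteration 1: components of {Hub} -> Bracket = 1*4 = 4, Nut = 1*1 = 1, Seal = 1*4 = 4.
Iteration 2: components of {Bracket,Nut,Seal} -> Arm = 4*1 = 4, Bolt = 1*3 = 3, Shaft = 4*4 = 16.
Iteration 3: components of {Arm,Bolt,Shaft} -> Bearing = 16*4 = 64.
Iteration 4: no further components; recursion stops.
SUM(total) = 1 + 1 + 4 + 4 + 3 + 16 + 4 + 64 = 97.

97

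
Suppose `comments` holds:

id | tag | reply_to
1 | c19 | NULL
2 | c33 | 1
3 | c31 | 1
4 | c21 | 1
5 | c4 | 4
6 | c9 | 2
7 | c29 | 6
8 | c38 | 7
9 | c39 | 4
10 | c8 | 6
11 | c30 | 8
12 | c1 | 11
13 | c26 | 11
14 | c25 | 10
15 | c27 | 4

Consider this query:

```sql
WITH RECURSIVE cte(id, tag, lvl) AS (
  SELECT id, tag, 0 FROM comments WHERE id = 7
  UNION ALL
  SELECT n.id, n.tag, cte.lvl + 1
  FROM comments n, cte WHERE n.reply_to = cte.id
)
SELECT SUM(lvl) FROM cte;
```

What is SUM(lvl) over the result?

9

Base: id=7 (c29) at lvl 0.
Iteration 1: rows with reply_to in {7} -> c38 (id 8, lvl 1).
Iteration 2: rows with reply_to in {8} -> c30 (id 11, lvl 2).
Iteration 3: rows with reply_to in {11} -> c1 (id 12, lvl 3), c26 (id 13, lvl 3).
Iteration 4: no rows with reply_to in {12,13}; recursion stops.
SUM(lvl) = 0 + 1 + 2 + 3 + 3 = 9.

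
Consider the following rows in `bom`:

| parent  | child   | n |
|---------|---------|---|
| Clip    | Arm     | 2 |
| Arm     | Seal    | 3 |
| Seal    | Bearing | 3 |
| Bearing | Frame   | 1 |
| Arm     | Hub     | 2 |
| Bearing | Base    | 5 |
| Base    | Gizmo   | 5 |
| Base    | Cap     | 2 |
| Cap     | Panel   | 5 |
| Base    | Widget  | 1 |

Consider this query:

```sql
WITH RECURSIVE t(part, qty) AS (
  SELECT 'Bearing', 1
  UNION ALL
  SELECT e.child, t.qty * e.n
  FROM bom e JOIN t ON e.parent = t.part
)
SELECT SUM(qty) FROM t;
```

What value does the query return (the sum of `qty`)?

97

Base: (Bearing, qty=1).
Iteration 1: components of {Bearing} -> Base = 1*5 = 5, Frame = 1*1 = 1.
Iteration 2: components of {Base,Frame} -> Cap = 5*2 = 10, Gizmo = 5*5 = 25, Widget = 5*1 = 5.
Iteration 3: components of {Cap,Gizmo,Widget} -> Panel = 10*5 = 50.
Iteration 4: no further components; recursion stops.
SUM(qty) = 1 + 1 + 5 + 25 + 10 + 5 + 50 = 97.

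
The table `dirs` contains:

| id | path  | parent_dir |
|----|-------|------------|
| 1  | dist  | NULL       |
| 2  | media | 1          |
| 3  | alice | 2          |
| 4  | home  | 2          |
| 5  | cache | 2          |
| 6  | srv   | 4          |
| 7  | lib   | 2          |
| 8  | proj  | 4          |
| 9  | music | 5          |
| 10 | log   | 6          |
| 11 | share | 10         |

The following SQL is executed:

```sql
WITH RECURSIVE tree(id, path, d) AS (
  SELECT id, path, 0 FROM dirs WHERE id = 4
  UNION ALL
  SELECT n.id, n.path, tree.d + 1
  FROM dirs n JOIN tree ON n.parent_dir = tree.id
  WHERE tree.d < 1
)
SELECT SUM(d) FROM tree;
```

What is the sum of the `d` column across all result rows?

2

Base: id=4 (home) at d 0.
Iteration 1: rows with parent_dir in {4} -> srv (id 6, d 1), proj (id 8, d 1).
Iteration 2: d < 1 fails for all current rows; recursion stops.
SUM(d) = 0 + 1 + 1 = 2.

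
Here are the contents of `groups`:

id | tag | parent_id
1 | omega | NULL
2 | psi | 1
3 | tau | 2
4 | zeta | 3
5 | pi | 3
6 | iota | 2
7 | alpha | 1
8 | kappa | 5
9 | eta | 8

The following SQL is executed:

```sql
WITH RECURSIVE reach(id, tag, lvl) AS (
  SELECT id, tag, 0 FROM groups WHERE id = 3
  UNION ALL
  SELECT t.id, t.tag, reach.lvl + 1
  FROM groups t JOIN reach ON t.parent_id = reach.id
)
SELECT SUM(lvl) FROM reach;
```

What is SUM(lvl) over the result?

Base: id=3 (tau) at lvl 0.
Iteration 1: rows with parent_id in {3} -> zeta (id 4, lvl 1), pi (id 5, lvl 1).
Iteration 2: rows with parent_id in {4,5} -> kappa (id 8, lvl 2).
Iteration 3: rows with parent_id in {8} -> eta (id 9, lvl 3).
Iteration 4: no rows with parent_id in {9}; recursion stops.
SUM(lvl) = 0 + 1 + 1 + 2 + 3 = 7.

7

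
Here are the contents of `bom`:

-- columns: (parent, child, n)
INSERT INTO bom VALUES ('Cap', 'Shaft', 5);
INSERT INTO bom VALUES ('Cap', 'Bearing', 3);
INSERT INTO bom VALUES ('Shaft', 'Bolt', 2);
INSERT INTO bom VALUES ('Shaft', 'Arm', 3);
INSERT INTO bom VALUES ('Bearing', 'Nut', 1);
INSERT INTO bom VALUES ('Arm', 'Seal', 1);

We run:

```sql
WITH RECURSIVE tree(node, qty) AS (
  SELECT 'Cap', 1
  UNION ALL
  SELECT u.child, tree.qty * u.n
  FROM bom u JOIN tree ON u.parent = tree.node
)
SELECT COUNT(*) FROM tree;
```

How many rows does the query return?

7

Base: (Cap, qty=1).
Iteration 1: components of {Cap} -> Bearing = 1*3 = 3, Shaft = 1*5 = 5.
Iteration 2: components of {Bearing,Shaft} -> Arm = 5*3 = 15, Bolt = 5*2 = 10, Nut = 3*1 = 3.
Iteration 3: components of {Arm,Bolt,Nut} -> Seal = 15*1 = 15.
Iteration 4: no further components; recursion stops.
Total rows emitted: 7.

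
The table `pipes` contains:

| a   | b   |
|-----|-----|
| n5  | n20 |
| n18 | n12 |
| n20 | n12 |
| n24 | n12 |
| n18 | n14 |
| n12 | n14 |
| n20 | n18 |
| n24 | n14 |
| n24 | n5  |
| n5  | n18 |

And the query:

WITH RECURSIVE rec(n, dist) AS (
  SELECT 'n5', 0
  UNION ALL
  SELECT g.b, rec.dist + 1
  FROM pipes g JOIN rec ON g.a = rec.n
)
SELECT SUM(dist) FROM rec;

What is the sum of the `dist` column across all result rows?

Base: (n5, dist=0).
Iteration 1: edges from {n5} -> (n18, dist=1), (n20, dist=1).
Iteration 2: edges from {n18,n20} -> (n12, dist=2) x2, (n14, dist=2), (n18, dist=2). [UNION ALL keeps all 4 new rows, including repeats]
Iteration 3: edges from {n12,n14,n18} -> (n12, dist=3), (n14, dist=3) x3. [UNION ALL keeps all 4 new rows, including repeats]
Iteration 4: edges from {n12,n14} -> (n14, dist=4).
Iteration 5: no outgoing edges from {n14}; recursion stops.
SUM(dist) = 0 + 1 + 1 + 2 + 2 + 2 + 2 + 3 + 3 + 3 + 3 + 4 = 26.

26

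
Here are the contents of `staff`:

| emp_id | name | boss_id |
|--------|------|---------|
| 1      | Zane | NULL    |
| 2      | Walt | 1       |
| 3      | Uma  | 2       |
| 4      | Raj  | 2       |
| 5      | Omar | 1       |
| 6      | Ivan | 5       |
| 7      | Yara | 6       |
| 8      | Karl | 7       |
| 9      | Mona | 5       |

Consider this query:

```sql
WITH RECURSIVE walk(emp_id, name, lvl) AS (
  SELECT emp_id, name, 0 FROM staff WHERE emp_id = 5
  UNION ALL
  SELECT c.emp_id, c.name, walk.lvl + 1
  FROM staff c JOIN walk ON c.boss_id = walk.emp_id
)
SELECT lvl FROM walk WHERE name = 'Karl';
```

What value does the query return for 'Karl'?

Base: emp_id=5 (Omar) at lvl 0.
Iteration 1: rows with boss_id in {5} -> Ivan (id 6, lvl 1), Mona (id 9, lvl 1).
Iteration 2: rows with boss_id in {6,9} -> Yara (id 7, lvl 2).
Iteration 3: rows with boss_id in {7} -> Karl (id 8, lvl 3).
Iteration 4: no rows with boss_id in {8}; recursion stops.

3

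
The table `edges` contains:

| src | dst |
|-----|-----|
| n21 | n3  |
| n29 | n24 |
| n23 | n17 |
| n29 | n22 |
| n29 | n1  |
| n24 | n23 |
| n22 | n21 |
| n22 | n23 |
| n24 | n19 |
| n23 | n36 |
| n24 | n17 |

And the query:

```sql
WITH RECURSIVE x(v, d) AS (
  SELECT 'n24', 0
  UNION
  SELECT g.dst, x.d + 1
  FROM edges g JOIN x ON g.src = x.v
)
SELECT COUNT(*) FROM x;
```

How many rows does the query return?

6

Base: (n24, d=0).
Iteration 1: edges from {n24} -> (n17, d=1), (n19, d=1), (n23, d=1).
Iteration 2: edges from {n17,n19,n23} -> (n17, d=2), (n36, d=2).
Iteration 3: no outgoing edges from {n17,n36}; recursion stops.
Total rows emitted: 6.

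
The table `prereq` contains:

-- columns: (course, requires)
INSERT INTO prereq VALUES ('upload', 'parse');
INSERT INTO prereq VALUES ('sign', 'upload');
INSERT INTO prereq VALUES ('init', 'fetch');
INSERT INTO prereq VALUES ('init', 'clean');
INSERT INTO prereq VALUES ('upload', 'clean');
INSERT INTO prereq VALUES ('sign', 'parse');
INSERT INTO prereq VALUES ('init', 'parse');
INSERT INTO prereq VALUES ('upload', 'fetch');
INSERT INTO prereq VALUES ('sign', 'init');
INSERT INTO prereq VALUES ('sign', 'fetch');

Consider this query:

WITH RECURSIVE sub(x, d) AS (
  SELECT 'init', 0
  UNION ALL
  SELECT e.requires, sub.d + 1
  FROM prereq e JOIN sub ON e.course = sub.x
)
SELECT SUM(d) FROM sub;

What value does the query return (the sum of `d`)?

3

Base: (init, d=0).
Iteration 1: edges from {init} -> (clean, d=1), (fetch, d=1), (parse, d=1).
Iteration 2: no outgoing edges from {clean,fetch,parse}; recursion stops.
SUM(d) = 0 + 1 + 1 + 1 = 3.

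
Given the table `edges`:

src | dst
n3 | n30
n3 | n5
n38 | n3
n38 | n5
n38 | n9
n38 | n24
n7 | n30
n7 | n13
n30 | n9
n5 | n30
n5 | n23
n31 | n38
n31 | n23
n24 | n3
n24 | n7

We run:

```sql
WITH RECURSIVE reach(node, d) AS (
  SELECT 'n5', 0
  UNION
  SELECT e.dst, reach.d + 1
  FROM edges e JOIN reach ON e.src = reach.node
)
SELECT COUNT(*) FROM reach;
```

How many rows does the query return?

4

Base: (n5, d=0).
Iteration 1: edges from {n5} -> (n23, d=1), (n30, d=1).
Iteration 2: edges from {n23,n30} -> (n9, d=2).
Iteration 3: no outgoing edges from {n9}; recursion stops.
Total rows emitted: 4.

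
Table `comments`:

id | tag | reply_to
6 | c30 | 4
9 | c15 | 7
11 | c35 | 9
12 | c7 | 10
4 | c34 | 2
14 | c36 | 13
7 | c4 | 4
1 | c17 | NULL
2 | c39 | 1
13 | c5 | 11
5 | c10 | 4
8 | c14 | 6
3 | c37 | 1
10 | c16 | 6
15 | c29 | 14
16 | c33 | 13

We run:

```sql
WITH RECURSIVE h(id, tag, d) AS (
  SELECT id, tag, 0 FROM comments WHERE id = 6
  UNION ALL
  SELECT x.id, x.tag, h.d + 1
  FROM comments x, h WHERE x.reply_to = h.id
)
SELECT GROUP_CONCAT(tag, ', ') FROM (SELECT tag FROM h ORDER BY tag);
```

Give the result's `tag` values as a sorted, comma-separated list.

Base: id=6 (c30) at d 0.
Iteration 1: rows with reply_to in {6} -> c14 (id 8, d 1), c16 (id 10, d 1).
Iteration 2: rows with reply_to in {8,10} -> c7 (id 12, d 2).
Iteration 3: no rows with reply_to in {12}; recursion stops.

c14, c16, c30, c7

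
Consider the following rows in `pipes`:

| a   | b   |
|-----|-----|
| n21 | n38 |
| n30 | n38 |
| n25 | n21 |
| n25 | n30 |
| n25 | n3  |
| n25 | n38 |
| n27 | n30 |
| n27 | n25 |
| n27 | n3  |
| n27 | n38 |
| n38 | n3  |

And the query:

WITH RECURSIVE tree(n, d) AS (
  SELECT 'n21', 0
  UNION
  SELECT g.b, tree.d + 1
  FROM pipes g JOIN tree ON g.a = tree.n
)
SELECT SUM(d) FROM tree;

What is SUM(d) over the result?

3

Base: (n21, d=0).
Iteration 1: edges from {n21} -> (n38, d=1).
Iteration 2: edges from {n38} -> (n3, d=2).
Iteration 3: no outgoing edges from {n3}; recursion stops.
SUM(d) = 0 + 1 + 2 = 3.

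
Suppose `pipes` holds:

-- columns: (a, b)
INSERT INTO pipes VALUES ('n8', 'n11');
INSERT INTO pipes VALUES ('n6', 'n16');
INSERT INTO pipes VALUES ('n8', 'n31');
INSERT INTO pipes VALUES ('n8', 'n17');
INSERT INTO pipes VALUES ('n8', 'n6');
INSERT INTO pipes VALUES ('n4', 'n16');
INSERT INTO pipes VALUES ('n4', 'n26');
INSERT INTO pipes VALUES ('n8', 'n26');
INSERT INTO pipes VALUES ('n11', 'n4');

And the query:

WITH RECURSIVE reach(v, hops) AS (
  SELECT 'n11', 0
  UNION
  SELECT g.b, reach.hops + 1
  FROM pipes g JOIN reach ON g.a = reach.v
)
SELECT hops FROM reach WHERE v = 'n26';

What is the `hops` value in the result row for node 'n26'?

2

Base: (n11, hops=0).
Iteration 1: edges from {n11} -> (n4, hops=1).
Iteration 2: edges from {n4} -> (n16, hops=2), (n26, hops=2).
Iteration 3: no outgoing edges from {n16,n26}; recursion stops.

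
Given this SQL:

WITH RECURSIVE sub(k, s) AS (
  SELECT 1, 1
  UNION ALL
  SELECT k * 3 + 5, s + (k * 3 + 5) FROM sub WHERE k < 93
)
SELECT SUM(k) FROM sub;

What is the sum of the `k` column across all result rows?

Base: k=1, s=1.
Iteration 1: 1 < 93 holds -> k = 1 * 3 + 5 = 8, s = 1 + 8 = 9.
Iteration 2: 8 < 93 holds -> k = 8 * 3 + 5 = 29, s = 9 + 29 = 38.
Iteration 3: 29 < 93 holds -> k = 29 * 3 + 5 = 92, s = 38 + 92 = 130.
Iteration 4: 92 < 93 holds -> k = 92 * 3 + 5 = 281, s = 130 + 281 = 411.
Iteration 5: 281 < 93 fails; recursion stops.
SUM(k) = 1 + 8 + 29 + 92 + 281 = 411.

411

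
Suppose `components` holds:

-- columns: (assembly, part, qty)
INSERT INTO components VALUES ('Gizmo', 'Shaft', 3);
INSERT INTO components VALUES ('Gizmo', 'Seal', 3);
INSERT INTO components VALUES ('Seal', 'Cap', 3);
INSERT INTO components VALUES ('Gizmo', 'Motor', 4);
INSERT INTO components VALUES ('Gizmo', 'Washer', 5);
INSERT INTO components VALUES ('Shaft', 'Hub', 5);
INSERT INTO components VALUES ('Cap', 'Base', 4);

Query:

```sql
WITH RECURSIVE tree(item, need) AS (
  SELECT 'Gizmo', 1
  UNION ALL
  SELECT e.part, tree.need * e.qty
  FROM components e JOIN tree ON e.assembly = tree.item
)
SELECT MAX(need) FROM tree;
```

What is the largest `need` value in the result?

36

Base: (Gizmo, need=1).
Iteration 1: components of {Gizmo} -> Motor = 1*4 = 4, Seal = 1*3 = 3, Shaft = 1*3 = 3, Washer = 1*5 = 5.
Iteration 2: components of {Motor,Seal,Shaft,Washer} -> Cap = 3*3 = 9, Hub = 3*5 = 15.
Iteration 3: components of {Cap,Hub} -> Base = 9*4 = 36.
Iteration 4: no further components; recursion stops.
need values: 1, 3, 3, 4, 5, 15, 9, 36; the maximum is 36.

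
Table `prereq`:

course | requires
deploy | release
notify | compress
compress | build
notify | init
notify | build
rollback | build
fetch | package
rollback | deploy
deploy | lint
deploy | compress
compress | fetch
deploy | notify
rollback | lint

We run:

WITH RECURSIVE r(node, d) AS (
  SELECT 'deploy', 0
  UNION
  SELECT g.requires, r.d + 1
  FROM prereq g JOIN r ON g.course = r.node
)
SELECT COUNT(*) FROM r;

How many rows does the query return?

Base: (deploy, d=0).
Iteration 1: edges from {deploy} -> (compress, d=1), (lint, d=1), (notify, d=1), (release, d=1).
Iteration 2: edges from {compress,lint,notify,release} -> (build, d=2), (compress, d=2), (fetch, d=2), (init, d=2). [UNION drops 1 duplicate row(s)]
Iteration 3: edges from {build,compress,fetch,init} -> (build, d=3), (fetch, d=3), (package, d=3).
Iteration 4: edges from {build,fetch,package} -> (package, d=4).
Iteration 5: no outgoing edges from {package}; recursion stops.
Total rows emitted: 13.

13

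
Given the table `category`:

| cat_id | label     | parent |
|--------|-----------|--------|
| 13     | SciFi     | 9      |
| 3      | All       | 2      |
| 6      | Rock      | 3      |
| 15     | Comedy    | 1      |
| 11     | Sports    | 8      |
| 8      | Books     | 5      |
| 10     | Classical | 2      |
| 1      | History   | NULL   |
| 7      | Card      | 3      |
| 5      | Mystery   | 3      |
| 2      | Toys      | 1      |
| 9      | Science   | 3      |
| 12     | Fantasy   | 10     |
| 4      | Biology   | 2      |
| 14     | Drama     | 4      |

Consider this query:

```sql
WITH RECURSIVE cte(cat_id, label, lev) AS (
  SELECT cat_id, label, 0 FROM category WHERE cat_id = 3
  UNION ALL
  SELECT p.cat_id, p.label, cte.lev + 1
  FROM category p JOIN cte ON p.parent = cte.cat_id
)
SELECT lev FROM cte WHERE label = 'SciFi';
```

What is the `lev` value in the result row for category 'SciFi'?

2

Base: cat_id=3 (All) at lev 0.
Iteration 1: rows with parent in {3} -> Mystery (id 5, lev 1), Rock (id 6, lev 1), Card (id 7, lev 1), Science (id 9, lev 1).
Iteration 2: rows with parent in {5,6,7,9} -> Books (id 8, lev 2), SciFi (id 13, lev 2).
Iteration 3: rows with parent in {8,13} -> Sports (id 11, lev 3).
Iteration 4: no rows with parent in {11}; recursion stops.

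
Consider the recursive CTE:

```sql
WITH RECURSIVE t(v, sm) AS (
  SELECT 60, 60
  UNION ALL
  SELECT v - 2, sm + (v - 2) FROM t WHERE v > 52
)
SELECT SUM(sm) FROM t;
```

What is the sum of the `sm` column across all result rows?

Base: v=60, sm=60.
Iteration 1: 60 > 52 holds -> v = 60 - 2 = 58, sm = 60 + 58 = 118.
Iteration 2: 58 > 52 holds -> v = 58 - 2 = 56, sm = 118 + 56 = 174.
Iteration 3: 56 > 52 holds -> v = 56 - 2 = 54, sm = 174 + 54 = 228.
Iteration 4: 54 > 52 holds -> v = 54 - 2 = 52, sm = 228 + 52 = 280.
Iteration 5: 52 > 52 fails; recursion stops.
SUM(sm) = 60 + 118 + 174 + 228 + 280 = 860.

860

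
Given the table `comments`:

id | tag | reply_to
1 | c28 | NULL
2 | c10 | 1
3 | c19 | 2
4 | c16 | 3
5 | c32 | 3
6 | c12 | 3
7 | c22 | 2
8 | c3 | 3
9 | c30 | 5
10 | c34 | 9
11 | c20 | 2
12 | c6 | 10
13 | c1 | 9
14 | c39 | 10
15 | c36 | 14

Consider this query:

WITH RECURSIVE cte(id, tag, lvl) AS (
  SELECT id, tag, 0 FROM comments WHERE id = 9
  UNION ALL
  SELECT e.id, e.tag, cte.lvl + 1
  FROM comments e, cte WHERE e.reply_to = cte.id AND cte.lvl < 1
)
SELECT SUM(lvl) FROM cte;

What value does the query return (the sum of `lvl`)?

Base: id=9 (c30) at lvl 0.
Iteration 1: rows with reply_to in {9} -> c34 (id 10, lvl 1), c1 (id 13, lvl 1).
Iteration 2: lvl < 1 fails for all current rows; recursion stops.
SUM(lvl) = 0 + 1 + 1 = 2.

2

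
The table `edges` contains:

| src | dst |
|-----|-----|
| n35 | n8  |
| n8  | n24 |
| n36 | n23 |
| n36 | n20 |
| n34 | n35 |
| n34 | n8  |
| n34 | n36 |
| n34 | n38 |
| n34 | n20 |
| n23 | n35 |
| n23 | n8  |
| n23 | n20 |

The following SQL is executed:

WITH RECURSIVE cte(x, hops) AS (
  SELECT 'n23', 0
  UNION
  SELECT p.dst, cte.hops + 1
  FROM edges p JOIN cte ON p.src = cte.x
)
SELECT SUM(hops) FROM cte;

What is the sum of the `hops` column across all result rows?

Base: (n23, hops=0).
Iteration 1: edges from {n23} -> (n20, hops=1), (n35, hops=1), (n8, hops=1).
Iteration 2: edges from {n20,n35,n8} -> (n24, hops=2), (n8, hops=2).
Iteration 3: edges from {n24,n8} -> (n24, hops=3).
Iteration 4: no outgoing edges from {n24}; recursion stops.
SUM(hops) = 0 + 1 + 1 + 1 + 2 + 2 + 3 = 10.

10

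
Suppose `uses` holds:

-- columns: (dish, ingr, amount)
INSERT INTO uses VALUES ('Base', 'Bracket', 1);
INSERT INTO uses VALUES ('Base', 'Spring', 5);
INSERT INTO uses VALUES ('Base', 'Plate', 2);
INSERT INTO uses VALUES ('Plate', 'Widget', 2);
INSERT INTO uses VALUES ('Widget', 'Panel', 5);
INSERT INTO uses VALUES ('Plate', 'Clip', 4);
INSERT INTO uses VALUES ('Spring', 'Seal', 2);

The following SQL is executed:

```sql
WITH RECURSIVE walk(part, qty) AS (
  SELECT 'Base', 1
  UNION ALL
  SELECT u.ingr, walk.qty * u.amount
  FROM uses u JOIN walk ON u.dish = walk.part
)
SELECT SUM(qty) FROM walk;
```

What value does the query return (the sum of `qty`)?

Base: (Base, qty=1).
Iteration 1: components of {Base} -> Bracket = 1*1 = 1, Plate = 1*2 = 2, Spring = 1*5 = 5.
Iteration 2: components of {Bracket,Plate,Spring} -> Clip = 2*4 = 8, Seal = 5*2 = 10, Widget = 2*2 = 4.
Iteration 3: components of {Clip,Seal,Widget} -> Panel = 4*5 = 20.
Iteration 4: no further components; recursion stops.
SUM(qty) = 1 + 1 + 5 + 2 + 10 + 4 + 8 + 20 = 51.

51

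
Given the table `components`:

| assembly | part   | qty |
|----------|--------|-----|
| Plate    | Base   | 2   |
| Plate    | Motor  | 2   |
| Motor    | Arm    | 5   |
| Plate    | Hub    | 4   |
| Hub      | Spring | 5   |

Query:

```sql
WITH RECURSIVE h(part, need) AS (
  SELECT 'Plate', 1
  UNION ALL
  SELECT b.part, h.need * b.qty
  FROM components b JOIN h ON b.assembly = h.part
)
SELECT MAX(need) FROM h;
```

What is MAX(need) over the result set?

Base: (Plate, need=1).
Iteration 1: components of {Plate} -> Base = 1*2 = 2, Hub = 1*4 = 4, Motor = 1*2 = 2.
Iteration 2: components of {Base,Hub,Motor} -> Arm = 2*5 = 10, Spring = 4*5 = 20.
Iteration 3: no further components; recursion stops.
need values: 1, 2, 2, 4, 10, 20; the maximum is 20.

20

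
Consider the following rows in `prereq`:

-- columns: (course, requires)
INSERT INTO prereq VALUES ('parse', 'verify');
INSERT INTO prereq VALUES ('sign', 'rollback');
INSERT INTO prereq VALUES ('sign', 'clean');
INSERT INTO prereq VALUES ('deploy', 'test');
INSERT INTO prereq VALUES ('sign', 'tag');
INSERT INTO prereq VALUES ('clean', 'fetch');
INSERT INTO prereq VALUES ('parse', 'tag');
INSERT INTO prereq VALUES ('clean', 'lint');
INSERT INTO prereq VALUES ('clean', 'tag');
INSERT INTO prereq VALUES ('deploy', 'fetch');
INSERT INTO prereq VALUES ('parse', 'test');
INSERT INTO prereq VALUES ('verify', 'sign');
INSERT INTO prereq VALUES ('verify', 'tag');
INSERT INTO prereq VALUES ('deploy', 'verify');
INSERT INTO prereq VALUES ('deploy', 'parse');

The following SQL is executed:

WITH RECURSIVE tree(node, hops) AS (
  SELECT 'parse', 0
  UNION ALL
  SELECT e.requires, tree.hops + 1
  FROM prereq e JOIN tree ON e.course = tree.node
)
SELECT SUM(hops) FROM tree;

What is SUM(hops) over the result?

28

Base: (parse, hops=0).
Iteration 1: edges from {parse} -> (tag, hops=1), (test, hops=1), (verify, hops=1).
Iteration 2: edges from {tag,test,verify} -> (sign, hops=2), (tag, hops=2).
Iteration 3: edges from {sign,tag} -> (clean, hops=3), (rollback, hops=3), (tag, hops=3).
Iteration 4: edges from {clean,rollback,tag} -> (fetch, hops=4), (lint, hops=4), (tag, hops=4).
Iteration 5: no outgoing edges from {fetch,lint,tag}; recursion stops.
SUM(hops) = 0 + 1 + 1 + 1 + 2 + 2 + 3 + 3 + 3 + 4 + 4 + 4 = 28.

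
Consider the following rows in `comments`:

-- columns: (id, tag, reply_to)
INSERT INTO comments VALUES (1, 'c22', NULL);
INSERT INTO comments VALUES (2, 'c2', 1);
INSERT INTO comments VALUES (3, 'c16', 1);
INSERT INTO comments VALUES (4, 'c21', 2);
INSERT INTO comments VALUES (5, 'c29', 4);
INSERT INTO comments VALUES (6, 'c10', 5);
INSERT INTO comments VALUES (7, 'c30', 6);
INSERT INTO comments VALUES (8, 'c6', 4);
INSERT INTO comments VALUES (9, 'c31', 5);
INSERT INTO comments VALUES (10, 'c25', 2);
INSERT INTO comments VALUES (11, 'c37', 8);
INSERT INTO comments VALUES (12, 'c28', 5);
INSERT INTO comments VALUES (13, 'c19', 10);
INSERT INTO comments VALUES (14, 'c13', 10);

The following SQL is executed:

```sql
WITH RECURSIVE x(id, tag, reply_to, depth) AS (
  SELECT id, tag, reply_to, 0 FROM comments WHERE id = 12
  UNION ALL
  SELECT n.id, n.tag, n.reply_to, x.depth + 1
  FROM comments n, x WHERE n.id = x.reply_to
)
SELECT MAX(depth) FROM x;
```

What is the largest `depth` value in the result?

Base: id=12 (c28), reply_to=5, depth 0.
Iteration 1: join on id=5 -> c29 (id 5, reply_to=4, depth 1).
Iteration 2: join on id=4 -> c21 (id 4, reply_to=2, depth 2).
Iteration 3: join on id=2 -> c2 (id 2, reply_to=1, depth 3).
Iteration 4: join on id=1 -> c22 (id 1, reply_to=NULL, depth 4).
Iteration 5: reply_to is NULL; no match; recursion stops.
depth values: 0, 1, 2, 3, 4; the maximum is 4.

4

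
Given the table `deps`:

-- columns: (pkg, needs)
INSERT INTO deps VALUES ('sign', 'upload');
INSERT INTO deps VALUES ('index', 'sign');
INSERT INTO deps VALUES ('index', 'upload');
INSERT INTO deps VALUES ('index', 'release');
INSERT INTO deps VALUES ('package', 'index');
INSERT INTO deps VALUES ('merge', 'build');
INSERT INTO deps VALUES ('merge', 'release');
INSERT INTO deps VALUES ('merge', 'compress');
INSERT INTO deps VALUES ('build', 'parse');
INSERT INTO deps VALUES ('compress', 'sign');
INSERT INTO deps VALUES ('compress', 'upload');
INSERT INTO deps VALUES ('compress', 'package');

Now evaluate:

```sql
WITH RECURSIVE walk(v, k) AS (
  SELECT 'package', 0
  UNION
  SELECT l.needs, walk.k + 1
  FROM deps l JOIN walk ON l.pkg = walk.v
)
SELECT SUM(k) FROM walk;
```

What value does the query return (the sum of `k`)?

Base: (package, k=0).
Iteration 1: edges from {package} -> (index, k=1).
Iteration 2: edges from {index} -> (release, k=2), (sign, k=2), (upload, k=2).
Iteration 3: edges from {release,sign,upload} -> (upload, k=3).
Iteration 4: no outgoing edges from {upload}; recursion stops.
SUM(k) = 0 + 1 + 2 + 2 + 2 + 3 = 10.

10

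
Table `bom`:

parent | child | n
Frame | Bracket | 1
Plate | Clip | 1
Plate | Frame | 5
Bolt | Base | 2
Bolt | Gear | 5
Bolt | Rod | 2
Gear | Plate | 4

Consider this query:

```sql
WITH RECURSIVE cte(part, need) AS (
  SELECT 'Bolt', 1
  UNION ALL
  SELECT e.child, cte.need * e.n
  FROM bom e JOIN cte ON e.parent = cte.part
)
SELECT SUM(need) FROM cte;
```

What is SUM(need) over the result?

250

Base: (Bolt, need=1).
Iteration 1: components of {Bolt} -> Base = 1*2 = 2, Gear = 1*5 = 5, Rod = 1*2 = 2.
Iteration 2: components of {Base,Gear,Rod} -> Plate = 5*4 = 20.
Iteration 3: components of {Plate} -> Clip = 20*1 = 20, Frame = 20*5 = 100.
Iteration 4: components of {Clip,Frame} -> Bracket = 100*1 = 100.
Iteration 5: no further components; recursion stops.
SUM(need) = 1 + 5 + 2 + 2 + 20 + 100 + 20 + 100 = 250.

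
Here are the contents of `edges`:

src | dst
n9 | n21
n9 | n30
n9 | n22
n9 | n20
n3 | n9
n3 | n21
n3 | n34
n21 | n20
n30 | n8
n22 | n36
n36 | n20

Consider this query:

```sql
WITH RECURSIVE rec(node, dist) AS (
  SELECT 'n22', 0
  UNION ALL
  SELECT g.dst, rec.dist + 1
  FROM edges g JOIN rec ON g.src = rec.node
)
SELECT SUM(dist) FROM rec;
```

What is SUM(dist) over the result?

3

Base: (n22, dist=0).
Iteration 1: edges from {n22} -> (n36, dist=1).
Iteration 2: edges from {n36} -> (n20, dist=2).
Iteration 3: no outgoing edges from {n20}; recursion stops.
SUM(dist) = 0 + 1 + 2 = 3.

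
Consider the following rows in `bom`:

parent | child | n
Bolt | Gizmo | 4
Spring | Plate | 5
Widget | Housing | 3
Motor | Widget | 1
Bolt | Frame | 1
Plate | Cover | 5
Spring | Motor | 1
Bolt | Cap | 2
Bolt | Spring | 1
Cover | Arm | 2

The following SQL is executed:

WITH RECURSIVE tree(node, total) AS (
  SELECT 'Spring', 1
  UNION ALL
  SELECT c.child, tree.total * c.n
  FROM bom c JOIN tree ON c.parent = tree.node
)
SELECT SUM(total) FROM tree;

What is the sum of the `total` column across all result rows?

86

Base: (Spring, total=1).
Iteration 1: components of {Spring} -> Motor = 1*1 = 1, Plate = 1*5 = 5.
Iteration 2: components of {Motor,Plate} -> Cover = 5*5 = 25, Widget = 1*1 = 1.
Iteration 3: components of {Cover,Widget} -> Arm = 25*2 = 50, Housing = 1*3 = 3.
Iteration 4: no further components; recursion stops.
SUM(total) = 1 + 5 + 1 + 25 + 1 + 50 + 3 = 86.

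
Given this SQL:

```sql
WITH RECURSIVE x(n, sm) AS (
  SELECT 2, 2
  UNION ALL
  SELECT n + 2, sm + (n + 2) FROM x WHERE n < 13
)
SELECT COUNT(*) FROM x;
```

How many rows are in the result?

7

Base: n=2, sm=2.
Iteration 1: 2 < 13 holds -> n = 2 + 2 = 4, sm = 2 + 4 = 6.
Iteration 2: 4 < 13 holds -> n = 4 + 2 = 6, sm = 6 + 6 = 12.
Iteration 3: 6 < 13 holds -> n = 6 + 2 = 8, sm = 12 + 8 = 20.
Iteration 4: 8 < 13 holds -> n = 8 + 2 = 10, sm = 20 + 10 = 30.
Iteration 5: 10 < 13 holds -> n = 10 + 2 = 12, sm = 30 + 12 = 42.
Iteration 6: 12 < 13 holds -> n = 12 + 2 = 14, sm = 42 + 14 = 56.
Iteration 7: 14 < 13 fails; recursion stops.
Total rows emitted: 7.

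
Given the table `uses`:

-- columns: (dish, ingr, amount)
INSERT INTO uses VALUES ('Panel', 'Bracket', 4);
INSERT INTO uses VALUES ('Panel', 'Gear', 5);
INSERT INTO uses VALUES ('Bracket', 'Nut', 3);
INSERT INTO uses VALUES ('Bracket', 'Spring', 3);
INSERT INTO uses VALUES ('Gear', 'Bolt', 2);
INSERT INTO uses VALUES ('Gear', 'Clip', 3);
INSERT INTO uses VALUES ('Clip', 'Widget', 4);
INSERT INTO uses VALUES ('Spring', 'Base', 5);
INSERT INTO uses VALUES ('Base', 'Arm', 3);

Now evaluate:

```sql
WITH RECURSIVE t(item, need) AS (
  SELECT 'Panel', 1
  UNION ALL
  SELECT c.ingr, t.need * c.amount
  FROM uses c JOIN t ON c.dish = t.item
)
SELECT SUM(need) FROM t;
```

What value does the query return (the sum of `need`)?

Base: (Panel, need=1).
Iteration 1: components of {Panel} -> Bracket = 1*4 = 4, Gear = 1*5 = 5.
Iteration 2: components of {Bracket,Gear} -> Bolt = 5*2 = 10, Clip = 5*3 = 15, Nut = 4*3 = 12, Spring = 4*3 = 12.
Iteration 3: components of {Bolt,Clip,Nut,Spring} -> Base = 12*5 = 60, Widget = 15*4 = 60.
Iteration 4: components of {Base,Widget} -> Arm = 60*3 = 180.
Iteration 5: no further components; recursion stops.
SUM(need) = 1 + 4 + 5 + 12 + 12 + 10 + 15 + 60 + 60 + 180 = 359.

359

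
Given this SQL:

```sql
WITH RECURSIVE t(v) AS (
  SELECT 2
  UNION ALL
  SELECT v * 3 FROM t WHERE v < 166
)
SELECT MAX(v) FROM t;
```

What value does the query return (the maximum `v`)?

Base: v=2.
Iteration 1: 2 < 166 holds -> v = 2 * 3 = 6.
Iteration 2: 6 < 166 holds -> v = 6 * 3 = 18.
Iteration 3: 18 < 166 holds -> v = 18 * 3 = 54.
Iteration 4: 54 < 166 holds -> v = 54 * 3 = 162.
Iteration 5: 162 < 166 holds -> v = 162 * 3 = 486.
Iteration 6: 486 < 166 fails; recursion stops.
v values: 2, 6, 18, 54, 162, 486; the maximum is 486.

486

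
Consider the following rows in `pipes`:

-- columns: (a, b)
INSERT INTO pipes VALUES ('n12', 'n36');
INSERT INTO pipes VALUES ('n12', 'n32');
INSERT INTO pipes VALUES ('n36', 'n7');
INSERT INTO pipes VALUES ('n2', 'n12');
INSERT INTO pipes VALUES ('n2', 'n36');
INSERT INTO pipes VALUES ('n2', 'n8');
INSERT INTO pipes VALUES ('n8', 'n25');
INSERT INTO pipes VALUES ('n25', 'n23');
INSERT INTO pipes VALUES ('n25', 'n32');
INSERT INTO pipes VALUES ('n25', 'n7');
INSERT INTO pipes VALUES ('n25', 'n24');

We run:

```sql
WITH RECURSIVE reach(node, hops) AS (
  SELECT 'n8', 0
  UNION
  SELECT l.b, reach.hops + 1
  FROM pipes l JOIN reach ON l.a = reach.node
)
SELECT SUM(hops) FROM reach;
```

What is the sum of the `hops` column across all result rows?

Base: (n8, hops=0).
Iteration 1: edges from {n8} -> (n25, hops=1).
Iteration 2: edges from {n25} -> (n23, hops=2), (n24, hops=2), (n32, hops=2), (n7, hops=2).
Iteration 3: no outgoing edges from {n23,n24,n32,n7}; recursion stops.
SUM(hops) = 0 + 1 + 2 + 2 + 2 + 2 = 9.

9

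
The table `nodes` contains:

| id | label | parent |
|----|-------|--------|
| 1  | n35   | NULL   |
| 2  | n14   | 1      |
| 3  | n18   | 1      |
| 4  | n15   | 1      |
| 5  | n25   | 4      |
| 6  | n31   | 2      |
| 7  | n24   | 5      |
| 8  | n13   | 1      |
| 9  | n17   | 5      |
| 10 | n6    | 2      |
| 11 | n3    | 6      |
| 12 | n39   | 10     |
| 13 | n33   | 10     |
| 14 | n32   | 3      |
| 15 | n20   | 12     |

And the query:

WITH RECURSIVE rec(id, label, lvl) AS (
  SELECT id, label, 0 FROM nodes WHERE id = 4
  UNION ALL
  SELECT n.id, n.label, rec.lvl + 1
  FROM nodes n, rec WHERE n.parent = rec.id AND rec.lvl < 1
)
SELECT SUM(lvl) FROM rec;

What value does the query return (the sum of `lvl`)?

Base: id=4 (n15) at lvl 0.
Iteration 1: rows with parent in {4} -> n25 (id 5, lvl 1).
Iteration 2: lvl < 1 fails for all current rows; recursion stops.
SUM(lvl) = 0 + 1 = 1.

1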